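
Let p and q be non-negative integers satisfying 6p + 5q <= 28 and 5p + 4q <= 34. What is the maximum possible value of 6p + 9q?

(p,q)=(0,5): 6·0+5·5=25≤28, 5·0+4·5=20≤34, objective 45.
(p,q)=(1,4): 6·1+5·4=26≤28, 5·1+4·4=21≤34, objective 42.
(p,q)=(0,4): 6·0+5·4=20≤28, 5·0+4·4=16≤34, objective 36.
Maximum is 45 at (p,q)=(0,5).

45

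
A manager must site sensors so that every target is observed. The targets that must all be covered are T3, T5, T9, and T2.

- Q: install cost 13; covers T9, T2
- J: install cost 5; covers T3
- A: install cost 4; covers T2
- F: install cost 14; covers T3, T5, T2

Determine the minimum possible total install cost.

The greedy cost-per-new-target heuristic would pick A, J, Q, and F for 36, but a cheaper cover exists.
Choose Q and F: together they cover T3, T5, T9, T2 — every target.
Total install cost: 13 + 14 = 27.
No cover costs less than 27.

27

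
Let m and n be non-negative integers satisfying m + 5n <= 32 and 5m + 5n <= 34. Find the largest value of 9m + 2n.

54

The continuous relaxation peaks at (6.8, 0) with value 61.20; rounding to a feasible lattice point costs some objective.
(m,n)=(6,0): 1·6+5·0=6≤32, 5·6+5·0=30≤34, objective 54.
(m,n)=(5,1): 1·5+5·1=10≤32, 5·5+5·1=30≤34, objective 47.
(m,n)=(5,0): 1·5+5·0=5≤32, 5·5+5·0=25≤34, objective 45.
No feasible integer point exceeds 54.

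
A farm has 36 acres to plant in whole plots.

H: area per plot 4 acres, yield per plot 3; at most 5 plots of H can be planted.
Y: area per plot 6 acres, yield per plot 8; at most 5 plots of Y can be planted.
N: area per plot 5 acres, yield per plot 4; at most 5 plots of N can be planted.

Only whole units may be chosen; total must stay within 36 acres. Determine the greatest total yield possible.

44

This is a bounded integer knapsack.
Take 5×Y and 1×N: area 35 ≤ 36, yield 5·8 + 1·4 = 44.
Y has the best ratio (8/6) and is taken to its limit of 5; remaining capacity is filled optimally with the others.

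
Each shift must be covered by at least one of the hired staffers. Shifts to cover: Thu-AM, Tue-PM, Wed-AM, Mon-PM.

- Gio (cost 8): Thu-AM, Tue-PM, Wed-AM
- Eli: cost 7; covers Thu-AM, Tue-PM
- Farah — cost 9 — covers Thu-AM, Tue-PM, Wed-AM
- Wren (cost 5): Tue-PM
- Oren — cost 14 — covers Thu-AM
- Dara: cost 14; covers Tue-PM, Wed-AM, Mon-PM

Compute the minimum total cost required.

21

This is a weighted set-cover instance.
The greedy cost-per-new-shift heuristic would pick Gio and Dara for 22, but a cheaper cover exists.
Choose Eli and Dara: together they cover Thu-AM, Tue-PM, Wed-AM, Mon-PM — every shift.
Total cost: 7 + 14 = 21.
No cover costs less than 21.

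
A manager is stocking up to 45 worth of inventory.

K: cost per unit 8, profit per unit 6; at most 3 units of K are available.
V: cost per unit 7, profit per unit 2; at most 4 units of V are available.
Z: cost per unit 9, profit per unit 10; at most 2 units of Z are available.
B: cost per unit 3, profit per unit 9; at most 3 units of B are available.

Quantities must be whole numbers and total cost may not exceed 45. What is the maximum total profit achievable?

2×K, 2×Z, and 3×B: cost 43 ≤ 45, profit 2·6 + 2·10 + 3·9 = 59.
1×K, 1×V, 2×Z, and 3×B: cost 42 ≤ 45, profit 1·6 + 1·2 + 2·10 + 3·9 = 55.
Best is 59.

59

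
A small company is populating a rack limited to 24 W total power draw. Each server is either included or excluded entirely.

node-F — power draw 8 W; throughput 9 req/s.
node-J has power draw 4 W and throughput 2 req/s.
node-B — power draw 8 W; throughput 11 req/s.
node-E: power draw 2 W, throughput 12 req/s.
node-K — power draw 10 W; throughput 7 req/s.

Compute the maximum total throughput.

34

Allowing fractional choices, the relaxed optimum would be about 36.2, but servers are indivisible.
node-F + node-B + node-E: power draw 8 + 8 + 2 = 18 ≤ 24, throughput 9 + 11 + 12 = 32.
node-F + node-J + node-B + node-E: power draw 8 + 4 + 8 + 2 = 22 ≤ 24, throughput 9 + 2 + 11 + 12 = 34.
Best is node-F, node-J, node-B, and node-E with total throughput 34.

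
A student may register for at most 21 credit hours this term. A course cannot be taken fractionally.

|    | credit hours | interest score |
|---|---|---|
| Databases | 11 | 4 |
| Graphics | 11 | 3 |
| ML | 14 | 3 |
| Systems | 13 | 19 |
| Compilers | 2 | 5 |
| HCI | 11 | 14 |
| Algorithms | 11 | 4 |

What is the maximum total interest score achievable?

24

This is a 0-1 knapsack instance.
Compilers + HCI: credit hours 2 + 11 = 13 ≤ 21, interest score 5 + 14 = 19.
Systems: credit hours 13 ≤ 21, interest score 19.
Systems + Compilers: credit hours 13 + 2 = 15 ≤ 21, interest score 19 + 5 = 24.
Best is Systems and Compilers with total interest score 24.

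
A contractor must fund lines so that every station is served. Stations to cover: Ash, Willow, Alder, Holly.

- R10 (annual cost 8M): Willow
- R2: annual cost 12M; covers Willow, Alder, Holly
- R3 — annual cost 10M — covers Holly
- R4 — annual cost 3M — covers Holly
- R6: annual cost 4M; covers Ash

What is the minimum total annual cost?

16

The greedy cost-per-new-station heuristic would pick R4, R6, and R2 for 19, but a cheaper cover exists.
Choose R2 and R6: together they cover Ash, Willow, Alder, Holly — every station.
Total annual cost: 12 + 4 = 16.
No cover costs less than 16.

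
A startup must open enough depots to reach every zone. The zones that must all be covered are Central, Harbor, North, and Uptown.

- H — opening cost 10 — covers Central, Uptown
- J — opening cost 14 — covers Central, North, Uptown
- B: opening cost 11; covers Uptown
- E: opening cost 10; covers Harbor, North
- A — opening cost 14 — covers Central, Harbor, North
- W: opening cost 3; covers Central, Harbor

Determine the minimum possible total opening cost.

17

This is a weighted set-cover instance.
Choose J and W: together they cover Central, Harbor, North, Uptown — every zone.
Total opening cost: 14 + 3 = 17.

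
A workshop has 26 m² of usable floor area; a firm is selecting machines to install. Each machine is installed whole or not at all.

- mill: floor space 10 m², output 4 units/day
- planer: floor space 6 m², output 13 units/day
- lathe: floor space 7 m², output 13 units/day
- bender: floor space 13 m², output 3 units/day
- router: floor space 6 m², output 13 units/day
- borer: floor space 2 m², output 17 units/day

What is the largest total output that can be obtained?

56

planer + lathe + router + borer: floor space 6 + 7 + 6 + 2 = 21 ≤ 26, output 13 + 13 + 13 + 17 = 56.
mill + planer + router + borer: floor space 10 + 6 + 6 + 2 = 24 ≤ 26, output 4 + 13 + 13 + 17 = 47.
Best is planer, lathe, router, and borer with total output 56.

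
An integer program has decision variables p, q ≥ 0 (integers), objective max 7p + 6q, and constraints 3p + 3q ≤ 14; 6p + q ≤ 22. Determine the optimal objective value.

(p,q)=(3,1): 3·3+3·1=12≤14, 6·3+1·1=19≤22, objective 27.
(p,q)=(2,2): 3·2+3·2=12≤14, 6·2+1·2=14≤22, objective 26.
(p,q)=(3,0): 3·3+3·0=9≤14, 6·3+1·0=18≤22, objective 21.
(p,q)=(2,1): 3·2+3·1=9≤14, 6·2+1·1=13≤22, objective 20.
No feasible integer point exceeds 27.

27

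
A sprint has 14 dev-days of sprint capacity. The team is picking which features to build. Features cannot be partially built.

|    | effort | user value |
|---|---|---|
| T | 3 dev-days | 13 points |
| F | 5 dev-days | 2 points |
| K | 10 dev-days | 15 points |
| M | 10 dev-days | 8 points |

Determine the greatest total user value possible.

This is an integer program with binary decision variables.
T + K: effort 3 + 10 = 13 ≤ 14, user value 13 + 15 = 28.
T + M: effort 3 + 10 = 13 ≤ 14, user value 13 + 8 = 21.
Best is T and K with total user value 28.

28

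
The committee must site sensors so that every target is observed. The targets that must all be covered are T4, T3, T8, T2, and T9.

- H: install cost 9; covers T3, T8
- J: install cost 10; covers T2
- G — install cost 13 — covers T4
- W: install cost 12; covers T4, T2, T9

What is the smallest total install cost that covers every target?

This is an integer covering problem.
Choose H and W: together they cover T4, T3, T8, T2, T9 — every target.
Total install cost: 9 + 12 = 21.

21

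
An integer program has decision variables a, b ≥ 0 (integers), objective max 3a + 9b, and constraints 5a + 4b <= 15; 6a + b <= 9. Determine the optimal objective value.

27

Relaxing integrality, the LP optimum is 33.75 at (a,b) = (0, 3.75), which is not an integer point.
(a,b)=(0,3): 5·0+4·3=12≤15, 6·0+1·3=3≤9, objective 27.
(a,b)=(1,2): 5·1+4·2=13≤15, 6·1+1·2=8≤9, objective 21.
(a,b)=(0,2): 5·0+4·2=8≤15, 6·0+1·2=2≤9, objective 18.
Maximum is 27 at (a,b)=(0,3).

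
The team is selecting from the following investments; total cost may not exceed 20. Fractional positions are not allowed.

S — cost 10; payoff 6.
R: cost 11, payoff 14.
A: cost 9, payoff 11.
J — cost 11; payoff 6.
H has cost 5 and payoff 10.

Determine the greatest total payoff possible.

This is an integer program with binary decision variables.
Take R and A: cost 11 + 9 = 20 ≤ 20, payoff 14 + 11 = 25.
No other feasible combination does better.

25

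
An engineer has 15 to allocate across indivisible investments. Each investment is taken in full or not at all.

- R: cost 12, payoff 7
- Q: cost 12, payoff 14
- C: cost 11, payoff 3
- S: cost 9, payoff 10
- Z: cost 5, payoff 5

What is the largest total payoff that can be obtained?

15

Allowing fractional choices, the relaxed optimum would be about 17.3, but investments are indivisible.
S + Z: cost 9 + 5 = 14 ≤ 15, payoff 10 + 5 = 15.
Q: cost 12 ≤ 15, payoff 14.
S: cost 9 ≤ 15, payoff 10.
Best is S and Z with total payoff 15.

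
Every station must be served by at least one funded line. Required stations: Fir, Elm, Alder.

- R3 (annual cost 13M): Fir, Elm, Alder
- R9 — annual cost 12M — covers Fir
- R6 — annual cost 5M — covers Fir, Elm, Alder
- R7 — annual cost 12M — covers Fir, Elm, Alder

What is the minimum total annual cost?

5

R6 alone covers Fir, Elm, Alder — every station.
Total annual cost: 5.
No cover costs less than 5.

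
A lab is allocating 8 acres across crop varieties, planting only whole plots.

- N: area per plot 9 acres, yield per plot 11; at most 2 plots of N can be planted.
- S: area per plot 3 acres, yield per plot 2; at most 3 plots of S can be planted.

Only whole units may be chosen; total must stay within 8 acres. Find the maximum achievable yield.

N has the best ratio (11/9); taking only N gives at most 0×11 = 0 (stopped by the area limit).
Mixing does better — 2×S: area 6 ≤ 8, yield 2·2 = 4.

4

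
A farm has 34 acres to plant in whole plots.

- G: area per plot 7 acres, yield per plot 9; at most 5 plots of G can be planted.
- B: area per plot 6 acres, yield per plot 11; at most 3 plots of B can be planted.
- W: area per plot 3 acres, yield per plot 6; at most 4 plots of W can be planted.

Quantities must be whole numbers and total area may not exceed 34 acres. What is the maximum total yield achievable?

This is a bounded integer knapsack.
Take 1×G, 3×B, and 3×W: area 34 ≤ 34, yield 1·9 + 3·11 + 3·6 = 60.
No other integer combination yields more.

60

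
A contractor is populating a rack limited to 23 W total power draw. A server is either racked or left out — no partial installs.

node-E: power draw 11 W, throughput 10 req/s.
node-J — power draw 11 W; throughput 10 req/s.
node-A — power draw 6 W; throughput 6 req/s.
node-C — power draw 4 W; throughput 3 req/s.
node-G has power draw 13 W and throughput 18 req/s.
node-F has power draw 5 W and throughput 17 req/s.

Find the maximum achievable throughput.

38

Take node-C, node-G, and node-F: power draw 4 + 13 + 5 = 22 ≤ 23, throughput 3 + 18 + 17 = 38.
No other feasible combination does better.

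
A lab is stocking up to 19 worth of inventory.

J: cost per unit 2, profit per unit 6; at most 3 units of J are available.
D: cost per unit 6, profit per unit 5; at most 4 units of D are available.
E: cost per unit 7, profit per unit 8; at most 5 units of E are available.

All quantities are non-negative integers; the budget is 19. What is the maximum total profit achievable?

J has the best ratio (6/2); taking only J gives at most 3×6 = 18 (stopped by the supply cap of 3).
Mixing does better — 3×J, 1×D, and 1×E: cost 19 ≤ 19, profit 3·6 + 1·5 + 1·8 = 31.

31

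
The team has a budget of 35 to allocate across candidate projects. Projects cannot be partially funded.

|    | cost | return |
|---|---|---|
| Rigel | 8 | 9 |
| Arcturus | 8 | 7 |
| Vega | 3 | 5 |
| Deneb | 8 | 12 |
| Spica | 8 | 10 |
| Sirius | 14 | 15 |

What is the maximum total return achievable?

43

This is a 0-1 knapsack instance.
Take Rigel, Arcturus, Vega, Deneb, and Spica: cost 8 + 8 + 3 + 8 + 8 = 35 ≤ 35, return 9 + 7 + 5 + 12 + 10 = 43.
No other feasible combination does better.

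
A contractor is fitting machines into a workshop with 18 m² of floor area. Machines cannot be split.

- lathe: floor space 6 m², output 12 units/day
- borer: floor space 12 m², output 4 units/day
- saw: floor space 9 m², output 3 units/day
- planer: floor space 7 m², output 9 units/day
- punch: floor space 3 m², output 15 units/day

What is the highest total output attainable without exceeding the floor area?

Take lathe, planer, and punch: floor space 6 + 7 + 3 = 16 ≤ 18, output 12 + 9 + 15 = 36.
No other feasible combination does better.

36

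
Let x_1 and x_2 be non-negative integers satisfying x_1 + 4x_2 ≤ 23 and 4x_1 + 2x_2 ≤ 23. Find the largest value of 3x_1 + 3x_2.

24

(x_1,x_2)=(3,5): 1·3+4·5=23≤23, 4·3+2·5=22≤23, objective 24.
(x_1,x_2)=(3,4): 1·3+4·4=19≤23, 4·3+2·4=20≤23, objective 21.
(x_1,x_2)=(4,3): 1·4+4·3=16≤23, 4·4+2·3=22≤23, objective 21.
Maximum is 24 at (x_1,x_2)=(3,5).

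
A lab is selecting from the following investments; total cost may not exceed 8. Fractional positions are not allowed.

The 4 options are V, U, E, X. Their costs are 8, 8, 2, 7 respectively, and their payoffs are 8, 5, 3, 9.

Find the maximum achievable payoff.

U: cost 8 ≤ 8, payoff 5.
V: cost 8 ≤ 8, payoff 8.
X: cost 7 ≤ 8, payoff 9.
Best is X with total payoff 9.

9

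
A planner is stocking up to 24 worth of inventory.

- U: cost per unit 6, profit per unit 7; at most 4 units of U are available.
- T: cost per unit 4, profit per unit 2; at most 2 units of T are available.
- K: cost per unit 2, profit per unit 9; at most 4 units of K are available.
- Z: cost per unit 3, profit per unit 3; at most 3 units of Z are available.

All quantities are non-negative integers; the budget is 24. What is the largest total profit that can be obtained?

Take 2×U, 4×K, and 1×Z: cost 23 ≤ 24, profit 2·7 + 4·9 + 1·3 = 53.
K has the best ratio (9/2) and is taken to its limit of 4; remaining capacity is filled optimally with the others.

53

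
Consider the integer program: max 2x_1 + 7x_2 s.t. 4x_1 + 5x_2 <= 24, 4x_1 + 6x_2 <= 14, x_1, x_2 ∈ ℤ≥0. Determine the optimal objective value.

14

The continuous relaxation peaks at (0, 2.33) with value 16.33; rounding to a feasible lattice point costs some objective.
(x_1,x_2)=(0,2): 4·0+5·2=10≤24, 4·0+6·2=12≤14, objective 14.
(x_1,x_2)=(1,1): 4·1+5·1=9≤24, 4·1+6·1=10≤14, objective 9.
(x_1,x_2)=(0,1): 4·0+5·1=5≤24, 4·0+6·1=6≤14, objective 7.
Maximum is 14 at (x_1,x_2)=(0,2).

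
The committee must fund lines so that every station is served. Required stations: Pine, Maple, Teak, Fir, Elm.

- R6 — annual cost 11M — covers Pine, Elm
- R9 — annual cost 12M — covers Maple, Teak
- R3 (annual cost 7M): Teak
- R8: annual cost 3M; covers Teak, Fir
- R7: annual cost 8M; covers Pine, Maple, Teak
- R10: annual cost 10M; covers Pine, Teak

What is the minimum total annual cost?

This is a weighted set-cover instance.
Choose R6, R8, and R7: together they cover Pine, Maple, Teak, Fir, Elm — every station.
Total annual cost: 11 + 3 + 8 = 22.
No cover costs less than 22.

22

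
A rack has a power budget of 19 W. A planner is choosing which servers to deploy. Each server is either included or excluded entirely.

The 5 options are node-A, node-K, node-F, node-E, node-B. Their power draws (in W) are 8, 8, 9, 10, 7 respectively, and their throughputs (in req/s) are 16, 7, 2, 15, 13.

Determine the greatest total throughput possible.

31

Allowing fractional choices, the relaxed optimum would be about 35.0, but servers are indivisible.
node-A + node-B: power draw 8 + 7 = 15 ≤ 19, throughput 16 + 13 = 29.
node-A + node-E: power draw 8 + 10 = 18 ≤ 19, throughput 16 + 15 = 31.
Best is node-A and node-E with total throughput 31.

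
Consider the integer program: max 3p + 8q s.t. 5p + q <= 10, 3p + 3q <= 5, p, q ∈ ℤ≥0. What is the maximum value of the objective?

8

The continuous relaxation peaks at (0, 1.67) with value 13.33; rounding to a feasible lattice point costs some objective.
(p,q)=(0,1): 5·0+1·1=1≤10, 3·0+3·1=3≤5, objective 8.
(p,q)=(1,0): 5·1+1·0=5≤10, 3·1+3·0=3≤5, objective 3.
(p,q)=(0,0): 5·0+1·0=0≤10, 3·0+3·0=0≤5, objective 0.
Maximum is 8 at (p,q)=(0,1).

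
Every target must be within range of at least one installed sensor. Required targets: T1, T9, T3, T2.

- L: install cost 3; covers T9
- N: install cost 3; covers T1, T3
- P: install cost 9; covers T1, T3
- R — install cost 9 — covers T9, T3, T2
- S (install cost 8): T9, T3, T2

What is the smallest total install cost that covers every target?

11

The greedy cost-per-new-target heuristic would pick N, L, and S for 14, but a cheaper cover exists.
Choose N and S: together they cover T1, T9, T3, T2 — every target.
Total install cost: 3 + 8 = 11.
No cover costs less than 11.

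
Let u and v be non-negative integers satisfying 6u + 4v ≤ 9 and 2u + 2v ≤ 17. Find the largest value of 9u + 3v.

The continuous relaxation peaks at (1.5, 0) with value 13.50; rounding to a feasible lattice point costs some objective.
(u,v)=(1,0): 6·1+4·0=6≤9, 2·1+2·0=2≤17, objective 9.
(u,v)=(0,1): 6·0+4·1=4≤9, 2·0+2·1=2≤17, objective 3.
(u,v)=(0,0): 6·0+4·0=0≤9, 2·0+2·0=0≤17, objective 0.
No feasible integer point exceeds 9.

9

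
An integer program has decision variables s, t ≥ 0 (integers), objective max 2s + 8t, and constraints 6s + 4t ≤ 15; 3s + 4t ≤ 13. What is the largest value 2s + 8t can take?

24

Relaxing integrality, the LP optimum is 26.00 at (s,t) = (0, 3.25), which is not an integer point.
(s,t)=(0,3) is feasible, giving 24.
(s,t)=(1,2) is feasible, giving 18.
(s,t)=(0,2) is feasible, giving 16.
No feasible integer point exceeds 24.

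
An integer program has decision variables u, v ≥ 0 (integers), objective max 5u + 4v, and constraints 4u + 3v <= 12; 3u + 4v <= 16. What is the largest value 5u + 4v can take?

16

(u,v)=(0,4): 4·0+3·4=12≤12, 3·0+4·4=16≤16, objective 16.
(u,v)=(0,3): 4·0+3·3=9≤12, 3·0+4·3=12≤16, objective 12.
The best lattice point is (0,4), giving 16.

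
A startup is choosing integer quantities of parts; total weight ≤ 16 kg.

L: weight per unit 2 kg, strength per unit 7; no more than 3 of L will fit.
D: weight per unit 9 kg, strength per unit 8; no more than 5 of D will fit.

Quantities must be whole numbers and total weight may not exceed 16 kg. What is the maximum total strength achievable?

29

2×L and 1×D: weight 13 ≤ 16, strength 2·7 + 1·8 = 22.
3×L and 1×D: weight 15 ≤ 16, strength 3·7 + 1·8 = 29.
Best is 29.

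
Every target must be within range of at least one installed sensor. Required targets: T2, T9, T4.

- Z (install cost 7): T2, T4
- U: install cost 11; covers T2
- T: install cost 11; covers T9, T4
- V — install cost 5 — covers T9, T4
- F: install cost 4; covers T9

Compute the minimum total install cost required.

11

The greedy cost-per-new-target heuristic would pick V and Z for 12, but a cheaper cover exists.
Choose Z and F: together they cover T2, T9, T4 — every target.
Total install cost: 7 + 4 = 11.
No cover costs less than 11.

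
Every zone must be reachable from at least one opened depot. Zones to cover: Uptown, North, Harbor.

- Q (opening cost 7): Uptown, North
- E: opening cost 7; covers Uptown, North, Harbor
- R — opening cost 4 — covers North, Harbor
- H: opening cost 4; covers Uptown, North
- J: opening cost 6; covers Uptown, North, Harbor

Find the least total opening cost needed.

6

The greedy cost-per-new-zone heuristic would pick R and H for 8, but a cheaper cover exists.
J alone covers Uptown, North, Harbor — every zone.
Total opening cost: 6.
No cover costs less than 6.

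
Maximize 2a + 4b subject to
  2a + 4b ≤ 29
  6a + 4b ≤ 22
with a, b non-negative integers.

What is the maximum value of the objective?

(a,b)=(0,5): 2·0+4·5=20≤29, 6·0+4·5=20≤22, objective 20.
(a,b)=(1,4): 2·1+4·4=18≤29, 6·1+4·4=22≤22, objective 18.
(a,b)=(0,4): 2·0+4·4=16≤29, 6·0+4·4=16≤22, objective 16.
The best lattice point is (0,5), giving 20.

20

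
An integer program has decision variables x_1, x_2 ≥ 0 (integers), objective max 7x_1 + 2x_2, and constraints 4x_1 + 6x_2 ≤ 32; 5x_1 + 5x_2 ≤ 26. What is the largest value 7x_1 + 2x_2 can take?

35

(x_1,x_2)=(5,0): 4·5+6·0=20≤32, 5·5+5·0=25≤26, objective 35.
(x_1,x_2)=(4,1): 4·4+6·1=22≤32, 5·4+5·1=25≤26, objective 30.
(x_1,x_2)=(4,0): 4·4+6·0=16≤32, 5·4+5·0=20≤26, objective 28.
Maximum is 35 at (x_1,x_2)=(5,0).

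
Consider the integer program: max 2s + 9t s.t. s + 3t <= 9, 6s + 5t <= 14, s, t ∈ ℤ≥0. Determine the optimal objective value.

Relaxing integrality, the LP optimum is 25.20 at (s,t) = (0, 2.8), which is not an integer point.
(s,t)=(0,2): 1·0+3·2=6≤9, 6·0+5·2=10≤14, objective 18.
(s,t)=(1,1): 1·1+3·1=4≤9, 6·1+5·1=11≤14, objective 11.
The best lattice point is (0,2), giving 18.

18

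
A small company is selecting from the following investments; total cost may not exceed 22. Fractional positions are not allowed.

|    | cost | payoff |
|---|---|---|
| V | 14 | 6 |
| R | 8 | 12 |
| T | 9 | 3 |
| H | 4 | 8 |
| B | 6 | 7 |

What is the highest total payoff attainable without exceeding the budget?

27

R + H + B: cost 8 + 4 + 6 = 18 ≤ 22, payoff 12 + 8 + 7 = 27.
R + T + H: cost 8 + 9 + 4 = 21 ≤ 22, payoff 12 + 3 + 8 = 23.
R + H: cost 8 + 4 = 12 ≤ 22, payoff 12 + 8 = 20.
Best is R, H, and B with total payoff 27.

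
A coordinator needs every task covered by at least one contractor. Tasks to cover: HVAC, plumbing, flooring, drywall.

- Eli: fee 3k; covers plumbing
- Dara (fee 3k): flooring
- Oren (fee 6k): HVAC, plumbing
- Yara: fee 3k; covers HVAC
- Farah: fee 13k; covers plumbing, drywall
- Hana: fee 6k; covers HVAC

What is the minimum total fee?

Choose Dara, Yara, and Farah: together they cover HVAC, plumbing, flooring, drywall — every task.
Total fee: 3 + 3 + 13 = 19.

19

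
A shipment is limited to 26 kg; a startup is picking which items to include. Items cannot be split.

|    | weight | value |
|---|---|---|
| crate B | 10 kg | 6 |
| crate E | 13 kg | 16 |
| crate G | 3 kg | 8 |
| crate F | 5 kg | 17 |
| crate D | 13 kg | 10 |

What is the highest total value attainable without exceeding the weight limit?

Treat it as a binary knapsack problem.
Allowing fractional choices, the relaxed optimum would be about 44.8, but items are indivisible.
crate E + crate G + crate F: weight 13 + 3 + 5 = 21 ≤ 26, value 16 + 8 + 17 = 41.
crate G + crate F + crate D: weight 3 + 5 + 13 = 21 ≤ 26, value 8 + 17 + 10 = 35.
crate E + crate F: weight 13 + 5 = 18 ≤ 26, value 16 + 17 = 33.
Best is crate E, crate G, and crate F with total value 41.

41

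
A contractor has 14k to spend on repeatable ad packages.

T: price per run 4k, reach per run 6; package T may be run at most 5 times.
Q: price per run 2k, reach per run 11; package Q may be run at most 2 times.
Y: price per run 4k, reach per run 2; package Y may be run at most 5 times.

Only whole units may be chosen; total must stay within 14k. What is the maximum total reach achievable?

Q has the best ratio (11/2); taking only Q gives at most 2×11 = 22 (stopped by the supply cap of 2).
Mixing does better — 2×T and 2×Q: price 12 ≤ 14, reach 2·6 + 2·11 = 34.

34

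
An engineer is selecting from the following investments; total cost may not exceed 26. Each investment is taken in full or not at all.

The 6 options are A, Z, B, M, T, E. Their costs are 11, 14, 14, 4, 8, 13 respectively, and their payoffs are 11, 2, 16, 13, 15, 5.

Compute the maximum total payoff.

Treat it as a binary knapsack problem.
B + M + T: cost 14 + 4 + 8 = 26 ≤ 26, payoff 16 + 13 + 15 = 44.
A + M + T: cost 11 + 4 + 8 = 23 ≤ 26, payoff 11 + 13 + 15 = 39.
Best is B, M, and T with total payoff 44.

44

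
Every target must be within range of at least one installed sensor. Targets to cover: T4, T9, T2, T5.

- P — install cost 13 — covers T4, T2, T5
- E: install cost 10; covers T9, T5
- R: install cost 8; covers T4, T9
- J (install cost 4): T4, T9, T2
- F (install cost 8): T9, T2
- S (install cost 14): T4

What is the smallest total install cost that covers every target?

14

Choose E and J: together they cover T4, T9, T2, T5 — every target.
Total install cost: 10 + 4 = 14.
No cover costs less than 14.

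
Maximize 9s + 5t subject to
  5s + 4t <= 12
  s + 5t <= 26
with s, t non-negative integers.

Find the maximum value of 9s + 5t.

The continuous relaxation peaks at (2.4, 0) with value 21.60; rounding to a feasible lattice point costs some objective.
(s,t)=(2,0): 5·2+4·0=10≤12, 1·2+5·0=2≤26, objective 18.
(s,t)=(1,1): 5·1+4·1=9≤12, 1·1+5·1=6≤26, objective 14.
(s,t)=(1,0): 5·1+4·0=5≤12, 1·1+5·0=1≤26, objective 9.
No feasible integer point exceeds 18.

18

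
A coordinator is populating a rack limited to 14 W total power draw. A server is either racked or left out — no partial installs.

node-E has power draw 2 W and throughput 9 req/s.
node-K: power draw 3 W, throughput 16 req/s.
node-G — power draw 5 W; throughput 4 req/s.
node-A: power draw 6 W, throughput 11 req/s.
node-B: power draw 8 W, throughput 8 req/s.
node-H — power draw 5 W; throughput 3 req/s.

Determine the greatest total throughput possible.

Allowing fractional choices, the relaxed optimum would be about 39.0, but servers are indivisible.
node-K + node-G + node-A: power draw 3 + 5 + 6 = 14 ≤ 14, throughput 16 + 4 + 11 = 31.
node-E + node-K + node-A: power draw 2 + 3 + 6 = 11 ≤ 14, throughput 9 + 16 + 11 = 36.
node-E + node-K + node-B: power draw 2 + 3 + 8 = 13 ≤ 14, throughput 9 + 16 + 8 = 33.
Best is node-E, node-K, and node-A with total throughput 36.

36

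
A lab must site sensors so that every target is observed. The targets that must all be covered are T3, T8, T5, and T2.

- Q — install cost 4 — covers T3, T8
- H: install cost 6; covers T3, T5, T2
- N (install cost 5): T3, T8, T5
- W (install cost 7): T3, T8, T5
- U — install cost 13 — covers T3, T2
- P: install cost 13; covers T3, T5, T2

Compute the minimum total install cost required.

10

Choose Q and H: together they cover T3, T8, T5, T2 — every target.
Total install cost: 4 + 6 = 10.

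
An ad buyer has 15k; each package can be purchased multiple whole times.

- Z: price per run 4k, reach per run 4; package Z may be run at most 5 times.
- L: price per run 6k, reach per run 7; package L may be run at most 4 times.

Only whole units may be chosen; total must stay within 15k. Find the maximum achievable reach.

15

L has the best ratio (7/6); taking only L gives at most 2×7 = 14 (stopped by the price limit).
Mixing does better — 2×Z and 1×L: price 14 ≤ 15, reach 2·4 + 1·7 = 15.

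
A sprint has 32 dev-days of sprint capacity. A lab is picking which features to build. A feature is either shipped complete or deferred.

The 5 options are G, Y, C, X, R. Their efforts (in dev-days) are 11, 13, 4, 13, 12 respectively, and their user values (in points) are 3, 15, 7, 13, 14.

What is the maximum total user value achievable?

This is an integer program with binary decision variables.
Y + C + X: effort 13 + 4 + 13 = 30 ≤ 32, user value 15 + 7 + 13 = 35.
C + X + R: effort 4 + 13 + 12 = 29 ≤ 32, user value 7 + 13 + 14 = 34.
Y + C + R: effort 13 + 4 + 12 = 29 ≤ 32, user value 15 + 7 + 14 = 36.
Best is Y, C, and R with total user value 36.

36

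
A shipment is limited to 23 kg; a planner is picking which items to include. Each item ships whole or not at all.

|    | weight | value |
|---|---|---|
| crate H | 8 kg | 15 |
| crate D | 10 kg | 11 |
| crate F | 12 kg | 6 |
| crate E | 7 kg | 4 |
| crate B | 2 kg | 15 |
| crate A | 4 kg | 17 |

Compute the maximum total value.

51

Take crate H, crate E, crate B, and crate A: weight 8 + 7 + 2 + 4 = 21 ≤ 23, value 15 + 4 + 15 + 17 = 51.
No other feasible combination does better.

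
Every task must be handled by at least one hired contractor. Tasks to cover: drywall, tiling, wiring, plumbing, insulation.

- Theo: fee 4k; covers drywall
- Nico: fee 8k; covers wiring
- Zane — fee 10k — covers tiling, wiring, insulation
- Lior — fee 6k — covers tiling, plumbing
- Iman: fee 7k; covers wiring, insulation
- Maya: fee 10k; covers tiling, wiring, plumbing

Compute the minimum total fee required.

Choose Theo, Lior, and Iman: together they cover drywall, tiling, wiring, plumbing, insulation — every task.
Total fee: 4 + 6 + 7 = 17.
No cover costs less than 17.

17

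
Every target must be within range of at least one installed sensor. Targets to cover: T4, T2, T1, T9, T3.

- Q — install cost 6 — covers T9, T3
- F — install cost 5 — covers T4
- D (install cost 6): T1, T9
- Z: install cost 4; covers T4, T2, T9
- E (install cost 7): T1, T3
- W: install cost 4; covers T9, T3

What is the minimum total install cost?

11

Choose Z and E: together they cover T4, T2, T1, T9, T3 — every target.
Total install cost: 4 + 7 = 11.
No cover costs less than 11.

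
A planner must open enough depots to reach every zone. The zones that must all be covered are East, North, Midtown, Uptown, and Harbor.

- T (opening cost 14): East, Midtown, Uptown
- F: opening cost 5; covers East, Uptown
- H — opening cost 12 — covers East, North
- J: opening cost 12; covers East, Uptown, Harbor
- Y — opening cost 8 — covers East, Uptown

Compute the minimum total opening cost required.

This is a weighted set-cover instance.
The greedy cost-per-new-zone heuristic would pick F, H, J, and T for 43, but a cheaper cover exists.
Choose T, H, and J: together they cover East, North, Midtown, Uptown, Harbor — every zone.
Total opening cost: 14 + 12 + 12 = 38.
No cover costs less than 38.

38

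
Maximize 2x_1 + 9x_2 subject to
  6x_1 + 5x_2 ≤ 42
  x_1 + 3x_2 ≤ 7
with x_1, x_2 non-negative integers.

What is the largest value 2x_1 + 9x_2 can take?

The continuous relaxation peaks at (0, 2.33) with value 21.00; rounding to a feasible lattice point costs some objective.
(x_1,x_2)=(1,2): 6·1+5·2=16≤42, 1·1+3·2=7≤7, objective 20.
(x_1,x_2)=(0,2): 6·0+5·2=10≤42, 1·0+3·2=6≤7, objective 18.
The best lattice point is (1,2), giving 20.

20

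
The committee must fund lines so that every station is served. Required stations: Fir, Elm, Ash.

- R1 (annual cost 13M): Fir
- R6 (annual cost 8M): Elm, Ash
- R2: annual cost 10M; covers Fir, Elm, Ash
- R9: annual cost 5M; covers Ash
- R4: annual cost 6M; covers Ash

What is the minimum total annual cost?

10

This is a weighted set-cover instance.
R2 alone covers Fir, Elm, Ash — every station.
Total annual cost: 10.
No cover costs less than 10.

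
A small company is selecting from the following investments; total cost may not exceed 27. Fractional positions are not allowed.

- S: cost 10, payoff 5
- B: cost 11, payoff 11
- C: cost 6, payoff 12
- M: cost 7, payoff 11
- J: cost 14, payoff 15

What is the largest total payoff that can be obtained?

38

B + C + M: cost 11 + 6 + 7 = 24 ≤ 27, payoff 11 + 12 + 11 = 34.
C + M + J: cost 6 + 7 + 14 = 27 ≤ 27, payoff 12 + 11 + 15 = 38.
Best is C, M, and J with total payoff 38.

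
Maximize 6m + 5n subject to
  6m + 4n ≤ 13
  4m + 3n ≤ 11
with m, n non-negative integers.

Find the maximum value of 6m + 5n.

The continuous relaxation peaks at (0, 3.25) with value 16.25; rounding to a feasible lattice point costs some objective.
(m,n)=(0,3): 6·0+4·3=12≤13, 4·0+3·3=9≤11, objective 15.
(m,n)=(0,2): 6·0+4·2=8≤13, 4·0+3·2=6≤11, objective 10.
Maximum is 15 at (m,n)=(0,3).

15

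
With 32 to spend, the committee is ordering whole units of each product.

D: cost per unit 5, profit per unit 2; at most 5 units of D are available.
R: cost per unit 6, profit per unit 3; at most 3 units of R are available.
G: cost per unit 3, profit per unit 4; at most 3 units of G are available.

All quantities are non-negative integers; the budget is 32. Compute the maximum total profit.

23

This is a bounded integer knapsack.
G has the best ratio (4/3); taking only G gives at most 3×4 = 12 (stopped by the supply cap of 3).
Mixing does better — 1×D, 3×R, and 3×G: cost 32 ≤ 32, profit 1·2 + 3·3 + 3·4 = 23.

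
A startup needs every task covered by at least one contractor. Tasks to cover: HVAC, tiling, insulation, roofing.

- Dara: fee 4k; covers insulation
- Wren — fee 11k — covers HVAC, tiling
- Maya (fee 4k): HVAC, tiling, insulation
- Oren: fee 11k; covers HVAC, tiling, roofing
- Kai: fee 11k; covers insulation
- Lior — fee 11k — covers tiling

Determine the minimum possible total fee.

15

Choose Dara and Oren: together they cover HVAC, tiling, insulation, roofing — every task.
Total fee: 4 + 11 = 15.
No cover costs less than 15.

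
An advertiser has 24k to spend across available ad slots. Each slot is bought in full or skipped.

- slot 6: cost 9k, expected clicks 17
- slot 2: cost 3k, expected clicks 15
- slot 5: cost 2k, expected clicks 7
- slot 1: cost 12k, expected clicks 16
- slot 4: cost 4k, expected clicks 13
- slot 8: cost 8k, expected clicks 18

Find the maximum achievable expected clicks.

Treat it as a binary knapsack problem.
slot 6 + slot 5 + slot 4 + slot 8: cost 9 + 2 + 4 + 8 = 23 ≤ 24, expected clicks 17 + 7 + 13 + 18 = 55.
slot 6 + slot 2 + slot 4 + slot 8: cost 9 + 3 + 4 + 8 = 24 ≤ 24, expected clicks 17 + 15 + 13 + 18 = 63.
slot 6 + slot 2 + slot 5 + slot 8: cost 9 + 3 + 2 + 8 = 22 ≤ 24, expected clicks 17 + 15 + 7 + 18 = 57.
Best is slot 6, slot 2, slot 4, and slot 8 with total expected clicks 63.

63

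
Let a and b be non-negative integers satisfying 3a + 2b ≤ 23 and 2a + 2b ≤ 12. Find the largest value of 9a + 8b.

54

(a,b)=(6,0): 3·6+2·0=18≤23, 2·6+2·0=12≤12, objective 54.
(a,b)=(5,1): 3·5+2·1=17≤23, 2·5+2·1=12≤12, objective 53.
(a,b)=(5,0): 3·5+2·0=15≤23, 2·5+2·0=10≤12, objective 45.
Maximum is 54 at (a,b)=(6,0).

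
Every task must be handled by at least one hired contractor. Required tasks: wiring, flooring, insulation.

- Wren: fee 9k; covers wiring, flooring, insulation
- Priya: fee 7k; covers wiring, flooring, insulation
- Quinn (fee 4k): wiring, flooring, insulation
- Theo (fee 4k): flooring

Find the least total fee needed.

Quinn alone covers wiring, flooring, insulation — every task.
Total fee: 4.
No cover costs less than 4.

4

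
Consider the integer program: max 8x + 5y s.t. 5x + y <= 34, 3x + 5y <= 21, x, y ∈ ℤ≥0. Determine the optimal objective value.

Relaxing integrality, the LP optimum is 54.86 at (x,y) = (6.77, 0.136), which is not an integer point.
(x,y)=(6,0): 5·6+1·0=30≤34, 3·6+5·0=18≤21, objective 48.
(x,y)=(5,1): 5·5+1·1=26≤34, 3·5+5·1=20≤21, objective 45.
(x,y)=(5,0): 5·5+1·0=25≤34, 3·5+5·0=15≤21, objective 40.
Maximum is 48 at (x,y)=(6,0).

48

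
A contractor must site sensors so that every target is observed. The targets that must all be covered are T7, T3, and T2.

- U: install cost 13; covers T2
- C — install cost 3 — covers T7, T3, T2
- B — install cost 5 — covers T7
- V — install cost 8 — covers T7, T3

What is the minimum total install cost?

This is an integer covering problem.
C alone covers T7, T3, T2 — every target.
Total install cost: 3.
No cover costs less than 3.

3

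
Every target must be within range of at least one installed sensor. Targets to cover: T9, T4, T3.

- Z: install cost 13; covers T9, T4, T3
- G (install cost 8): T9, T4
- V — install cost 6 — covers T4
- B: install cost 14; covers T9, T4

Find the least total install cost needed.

13

This is an integer covering problem.
The greedy cost-per-new-target heuristic would pick G and Z for 21, but a cheaper cover exists.
Z alone covers T9, T4, T3 — every target.
Total install cost: 13.
No cover costs less than 13.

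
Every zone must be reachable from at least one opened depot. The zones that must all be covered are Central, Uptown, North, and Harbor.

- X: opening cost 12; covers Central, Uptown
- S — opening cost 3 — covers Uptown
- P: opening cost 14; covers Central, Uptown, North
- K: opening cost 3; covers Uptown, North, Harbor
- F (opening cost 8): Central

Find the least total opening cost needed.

This is a weighted set-cover instance.
Choose K and F: together they cover Central, Uptown, North, Harbor — every zone.
Total opening cost: 3 + 8 = 11.
No cover costs less than 11.

11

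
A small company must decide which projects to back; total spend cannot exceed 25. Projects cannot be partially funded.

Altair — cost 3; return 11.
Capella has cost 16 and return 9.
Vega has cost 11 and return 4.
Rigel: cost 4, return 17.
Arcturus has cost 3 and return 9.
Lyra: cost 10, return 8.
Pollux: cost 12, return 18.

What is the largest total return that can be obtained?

55

Allowing fractional choices, the relaxed optimum would be about 57.4, but projects are indivisible.
Altair + Rigel + Pollux: cost 3 + 4 + 12 = 19 ≤ 25, return 11 + 17 + 18 = 46.
Altair + Rigel + Arcturus + Lyra: cost 3 + 4 + 3 + 10 = 20 ≤ 25, return 11 + 17 + 9 + 8 = 45.
Altair + Rigel + Arcturus + Pollux: cost 3 + 4 + 3 + 12 = 22 ≤ 25, return 11 + 17 + 9 + 18 = 55.
Best is Altair, Rigel, Arcturus, and Pollux with total return 55.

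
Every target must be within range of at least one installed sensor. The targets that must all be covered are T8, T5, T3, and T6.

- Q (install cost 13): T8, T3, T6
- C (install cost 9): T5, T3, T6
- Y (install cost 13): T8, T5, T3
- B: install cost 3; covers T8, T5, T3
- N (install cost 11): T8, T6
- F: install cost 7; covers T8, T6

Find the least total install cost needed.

This is an integer covering problem.
Choose B and F: together they cover T8, T5, T3, T6 — every target.
Total install cost: 3 + 7 = 10.

10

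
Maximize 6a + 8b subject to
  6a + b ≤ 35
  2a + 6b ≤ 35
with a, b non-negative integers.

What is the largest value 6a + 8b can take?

62

Relaxing integrality, the LP optimum is 63.82 at (a,b) = (5.15, 4.12), which is not an integer point.
(a,b)=(5,4): 6·5+1·4=34≤35, 2·5+6·4=34≤35, objective 62.
(a,b)=(4,4): 6·4+1·4=28≤35, 2·4+6·4=32≤35, objective 56.
(a,b)=(5,3): 6·5+1·3=33≤35, 2·5+6·3=28≤35, objective 54.
(a,b)=(4,3): 6·4+1·3=27≤35, 2·4+6·3=26≤35, objective 48.
The best lattice point is (5,4), giving 62.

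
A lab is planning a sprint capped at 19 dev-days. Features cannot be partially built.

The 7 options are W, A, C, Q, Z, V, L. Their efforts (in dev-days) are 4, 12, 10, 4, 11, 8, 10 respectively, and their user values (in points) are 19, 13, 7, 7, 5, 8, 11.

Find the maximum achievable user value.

37

Allowing fractional choices, the relaxed optimum would be about 38.1, but features are indivisible.
W + C + Q: effort 4 + 10 + 4 = 18 ≤ 19, user value 19 + 7 + 7 = 33.
W + Q + L: effort 4 + 4 + 10 = 18 ≤ 19, user value 19 + 7 + 11 = 37.
W + Q + V: effort 4 + 4 + 8 = 16 ≤ 19, user value 19 + 7 + 8 = 34.
Best is W, Q, and L with total user value 37.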